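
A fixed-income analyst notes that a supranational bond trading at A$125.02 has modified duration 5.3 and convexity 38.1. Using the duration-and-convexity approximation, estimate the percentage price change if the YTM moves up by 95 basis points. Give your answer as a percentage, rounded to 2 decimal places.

Duration effect: -D_mod·Δy = -5.3 × (+0.0095) = -0.050350
Convexity effect: ½·C·(Δy)² = 0.5 × 38.1 × (0.0095)² = +0.0017192625
ΔP/P ≈ -0.050350 + 0.0017192625 = -0.0486307375
= -4.86307375%.

-4.86%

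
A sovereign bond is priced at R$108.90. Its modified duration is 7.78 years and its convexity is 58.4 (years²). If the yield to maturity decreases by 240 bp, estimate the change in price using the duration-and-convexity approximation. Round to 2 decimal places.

Duration effect: -D_mod·Δy = -7.78 × (-0.024) = +0.186720
Convexity effect: ½·C·(Δy)² = 0.5 × 58.4 × (-0.024)² = +0.0168192
ΔP/P ≈ +0.186720 + 0.0168192 = +0.2035392
ΔP ≈ 108.90 × (+0.2035392) = +22.16541888.

+R$22.17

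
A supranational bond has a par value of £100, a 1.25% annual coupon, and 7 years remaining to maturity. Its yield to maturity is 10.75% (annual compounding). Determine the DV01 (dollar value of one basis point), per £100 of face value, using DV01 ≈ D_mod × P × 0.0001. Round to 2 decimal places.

£0.03

Periodic yield y = 0.1075.
  t   CF        PV=CF/(1+0.1075)^t    t·PV
  1         1.25         1.1287         1.1287
  2         1.25         1.0191         2.0382
  3         1.25         0.9202         2.7606
  4         1.25         0.8309         3.3235
  5         1.25         0.7502         3.7511
  6         1.25         0.6774         4.0644
  7       101.25        49.5438       346.8063
  Σ                     54.8702       363.8728
P = 54.8702; D_Mac = 6.63152 yrs; D_mod = 5.98782 yrs.
DV01 ≈ 5.98782 × 54.8702 × 0.0001 = 0.032855.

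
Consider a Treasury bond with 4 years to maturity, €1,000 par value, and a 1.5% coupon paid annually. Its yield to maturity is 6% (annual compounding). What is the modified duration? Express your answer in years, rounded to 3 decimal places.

Periodic yield y = 0.06. First find Macaulay duration:
  t   CF        PV=CF/(1+0.06)^t    t·PV
  1        15.00        14.1509        14.1509
  2        15.00        13.3499        26.6999
  3        15.00        12.5943        37.7829
  4     1,015.00       803.9751     3,215.9003
  Σ                    844.0702     3,294.5340
P = 844.0702; Macaulay duration = 3,294.5340 / 844.0702 = 3.90315 years.
Modified duration = D_Mac / (1 + y) = 3.90315 / 1.06 = 3.68222 years.

3.682 years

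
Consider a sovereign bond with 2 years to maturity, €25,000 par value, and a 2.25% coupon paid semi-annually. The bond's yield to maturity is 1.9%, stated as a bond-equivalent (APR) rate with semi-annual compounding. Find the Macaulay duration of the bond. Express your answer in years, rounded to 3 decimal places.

Periodic yield y = 0.0095. Discount each cash flow and weight by its period:
  t   CF        PV=CF/(1+0.0095)^t    t·PV
  1       281.25       278.6033       278.6033
  2       281.25       275.9814       551.9629
  3       281.25       273.3843       820.1529
  4    25,281.25    24,342.9524    97,371.8097
  Σ                 25,170.9214    99,022.5287
Price P = Σ PV = 25,170.9214.
Macaulay duration = Σ(t·PV) / P = 99,022.5287 / 25,170.9214 = 3.93400 half-year periods.
In years: 3.93400 / 2 = 1.96700 years.

1.967 years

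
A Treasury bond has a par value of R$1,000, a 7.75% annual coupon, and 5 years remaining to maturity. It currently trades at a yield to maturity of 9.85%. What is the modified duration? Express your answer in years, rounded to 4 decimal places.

Periodic yield y = 0.0985. First find Macaulay duration:
  t   CF        PV=CF/(1+0.0985)^t    t·PV
  1        77.50        70.5508        70.5508
  2        77.50        64.2246       128.4493
  3        77.50        58.4657       175.3972
  4        77.50        53.2233       212.8930
  5     1,077.50       673.6231     3,368.1155
  Σ                    920.0875     3,955.4058
P = 920.0875; Macaulay duration = 3,955.4058 / 920.0875 = 4.29895 years.
Modified duration = D_Mac / (1 + y) = 4.29895 / 1.0985 = 3.91347 years.

3.9135 years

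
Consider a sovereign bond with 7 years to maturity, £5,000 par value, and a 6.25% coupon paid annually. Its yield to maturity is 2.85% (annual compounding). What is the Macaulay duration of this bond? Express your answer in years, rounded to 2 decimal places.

6.00 years

Periodic yield y = 0.0285. Discount each cash flow and weight by its year:
  t   CF        PV=CF/(1+0.0285)^t    t·PV
  1       312.50       303.8405       303.8405
  2       312.50       295.4210       590.8421
  3       312.50       287.2349       861.7046
  4       312.50       279.2755     1,117.1020
  5       312.50       271.5367     1,357.6835
  6       312.50       264.0124     1,584.0741
  7     5,312.50     4,363.8405    30,546.8837
  Σ                  6,065.1615    36,362.1305
Price P = Σ PV = 6,065.1615.
Macaulay duration = Σ(t·PV) / P = 36,362.1305 / 6,065.1615 = 5.99525 years.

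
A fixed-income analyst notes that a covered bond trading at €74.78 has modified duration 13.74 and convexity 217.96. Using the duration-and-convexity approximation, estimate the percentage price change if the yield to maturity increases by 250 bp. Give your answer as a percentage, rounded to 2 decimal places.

Duration effect: -D_mod·Δy = -13.74 × (+0.025) = -0.343500
Convexity effect: ½·C·(Δy)² = 0.5 × 217.96 × (0.025)² = +0.0681125
ΔP/P ≈ -0.343500 + 0.0681125 = -0.2753875
= -27.53875%.

-27.54%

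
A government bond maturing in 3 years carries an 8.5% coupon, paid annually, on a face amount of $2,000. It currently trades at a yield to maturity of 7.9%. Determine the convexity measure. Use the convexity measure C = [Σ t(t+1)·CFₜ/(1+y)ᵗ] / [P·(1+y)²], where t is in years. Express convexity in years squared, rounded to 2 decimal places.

With y = 0.079:
  t   CF        PV=CF/(1+0.079)^t    t·PV        t(t+1)·PV
  1       170.00       157.5533       157.5533         315.1066
  2       170.00       146.0179       292.0358         876.1073
  3     2,170.00     1,727.4099     5,182.2296      20,728.9186
  Σ                  2,030.9811     5,631.8187      21,920.1324
P = 2,030.9811.
Convexity = Σ t(t+1)·PV / [P·(1+y)²] = 21,920.1324 / (2,030.9811 × 1.164241) = 9.27031.

9.27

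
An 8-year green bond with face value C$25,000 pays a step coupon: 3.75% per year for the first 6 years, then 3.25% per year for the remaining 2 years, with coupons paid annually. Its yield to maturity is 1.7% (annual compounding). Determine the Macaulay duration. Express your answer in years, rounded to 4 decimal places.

7.1304 years

Periodic yield y = 0.017. Discount each cash flow and weight by its year:
  t   CF        PV=CF/(1+0.017)^t    t·PV
  1       937.50       921.8289       921.8289
  2       937.50       906.4198     1,812.8395
  3       937.50       891.2682     2,673.8046
  4       937.50       876.3699     3,505.4797
  5       937.50       861.7207     4,308.6034
  6       937.50       847.3163     5,083.8978
  7       812.50       722.0657     5,054.4597
  8    25,812.50    22,556.0187   180,448.1495
  Σ                 28,583.0081   203,809.0631
Price P = Σ PV = 28,583.0081.
Macaulay duration = Σ(t·PV) / P = 203,809.0631 / 28,583.0081 = 7.13043 years.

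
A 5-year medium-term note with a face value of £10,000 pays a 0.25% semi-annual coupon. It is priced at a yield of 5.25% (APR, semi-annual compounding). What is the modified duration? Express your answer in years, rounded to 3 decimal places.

4.840 years

Periodic yield y = 0.02625. First find Macaulay duration:
  t   CF        PV=CF/(1+0.02625)^t    t·PV
  1        12.50        12.1803        12.1803
  2        12.50        11.8687        23.7374
  3        12.50        11.5651        34.6954
  4        12.50        11.2693        45.0772
  5        12.50        10.9811        54.9053
  6        12.50        10.7002        64.2011
  7        12.50        10.4265        72.9854
  8        12.50        10.1598        81.2783
  9        12.50         9.8999        89.0992
  10   10,012.50     7,726.9985    77,269.9850
  Σ                  7,826.0493    77,748.1446
P = 7,826.0493; Macaulay duration = 77,748.1446 / 7,826.0493 = 9.93453 half-year periods = 4.96727 years.
Modified duration = D_Mac / (1 + y) = 4.96727 / 1.02625 = 4.84021 years.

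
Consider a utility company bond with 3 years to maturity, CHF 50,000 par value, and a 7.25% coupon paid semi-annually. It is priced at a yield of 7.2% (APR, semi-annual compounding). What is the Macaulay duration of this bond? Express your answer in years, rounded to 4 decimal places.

2.7498 years

Periodic yield y = 0.036. Discount each cash flow and weight by its period:
  t   CF        PV=CF/(1+0.036)^t    t·PV
  1     1,812.50     1,749.5174     1,749.5174
  2     1,812.50     1,688.7233     3,377.4467
  3     1,812.50     1,630.0418     4,890.1255
  4     1,812.50     1,573.3994     6,293.5978
  5     1,812.50     1,518.7253     7,593.6267
  6    51,812.50    41,905.9814   251,435.8881
  Σ                 50,066.3887   275,340.2021
Price P = Σ PV = 50,066.3887.
Macaulay duration = Σ(t·PV) / P = 275,340.2021 / 50,066.3887 = 5.49950 half-year periods.
In years: 5.49950 / 2 = 2.74975 years.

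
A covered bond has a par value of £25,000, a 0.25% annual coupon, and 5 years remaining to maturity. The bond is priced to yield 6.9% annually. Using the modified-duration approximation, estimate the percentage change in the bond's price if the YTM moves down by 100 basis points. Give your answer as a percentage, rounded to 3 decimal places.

+4.649%

Periodic yield y = 0.069. Modified duration first:
  t   CF        PV=CF/(1+0.069)^t    t·PV
  1        62.50        58.4659        58.4659
  2        62.50        54.6921       109.3842
  3        62.50        51.1619       153.4858
  4        62.50        47.8596       191.4385
  5    25,062.50    17,952.9518    89,764.7588
  Σ                 18,165.1313    90,277.5331
P = 18,165.1313; D_Mac = 4.96983 yrs; D_mod = 4.96983/(1+0.069) = 4.64904 yrs.
ΔP/P ≈ -D_mod · Δy = -4.64904 × (-0.01) = +0.046490 = +4.6490%.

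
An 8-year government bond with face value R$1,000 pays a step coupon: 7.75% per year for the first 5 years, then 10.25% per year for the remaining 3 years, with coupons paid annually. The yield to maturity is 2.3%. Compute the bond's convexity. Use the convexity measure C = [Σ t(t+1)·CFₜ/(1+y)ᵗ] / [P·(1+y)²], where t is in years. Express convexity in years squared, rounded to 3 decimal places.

With y = 0.023:
  t   CF        PV=CF/(1+0.023)^t    t·PV        t(t+1)·PV
  1        77.50        75.7576        75.7576         151.5152
  2        77.50        74.0543       148.1087         444.3260
  3        77.50        72.3894       217.1681         868.6724
  4        77.50        70.7618       283.0474       1,415.2370
  5        77.50        69.1709       345.8546       2,075.1275
  6       102.50        89.4273       536.5637       3,755.9461
  7       102.50        87.4167       611.9169       4,895.3354
  8     1,102.50       919.1228     7,352.9822      66,176.8399
  Σ                  1,458.1008     9,571.3992      79,782.9995
P = 1,458.1008.
Convexity = Σ t(t+1)·PV / [P·(1+y)²] = 79,782.9995 / (1,458.1008 × 1.046529) = 52.28433.

52.284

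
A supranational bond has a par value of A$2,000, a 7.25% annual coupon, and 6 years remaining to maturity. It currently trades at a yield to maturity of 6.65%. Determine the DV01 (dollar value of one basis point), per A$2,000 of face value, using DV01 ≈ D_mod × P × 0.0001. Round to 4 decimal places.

Periodic yield y = 0.0665.
  t   CF        PV=CF/(1+0.0665)^t    t·PV
  1       145.00       135.9587       135.9587
  2       145.00       127.4812       254.9625
  3       145.00       119.5323       358.5970
  4       145.00       112.0791       448.3163
  5       145.00       105.0906       525.4528
  6     2,145.00     1,457.6798     8,746.0788
  Σ                  2,057.8218    10,469.3662
P = 2,057.8218; D_Mac = 5.08760 yrs; D_mod = 4.77037 yrs.
DV01 ≈ 4.77037 × 2,057.8218 × 0.0001 = 0.981656.

A$0.9817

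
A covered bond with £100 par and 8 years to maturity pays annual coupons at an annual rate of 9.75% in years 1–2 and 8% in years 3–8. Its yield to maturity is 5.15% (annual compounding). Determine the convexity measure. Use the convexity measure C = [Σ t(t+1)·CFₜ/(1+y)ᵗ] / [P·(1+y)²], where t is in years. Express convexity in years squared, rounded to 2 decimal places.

46.42

With y = 0.0515:
  t   CF        PV=CF/(1+0.0515)^t    t·PV        t(t+1)·PV
  1         9.75         9.2725         9.2725          18.5449
  2         9.75         8.8183        17.6366          52.9099
  3         8.00         6.8812        20.6435          82.5740
  4         8.00         6.5441        26.1766         130.8829
  5         8.00         6.2236        31.1181         186.7088
  6         8.00         5.9188        35.5129         248.5900
  7         8.00         5.6289        39.4024         315.2195
  8       108.00        72.2686       578.1487       5,203.3380
  Σ                    121.5560       757.9113       6,238.7681
P = 121.5560.
Convexity = Σ t(t+1)·PV / [P·(1+y)²] = 6,238.7681 / (121.5560 × 1.105652) = 46.41985.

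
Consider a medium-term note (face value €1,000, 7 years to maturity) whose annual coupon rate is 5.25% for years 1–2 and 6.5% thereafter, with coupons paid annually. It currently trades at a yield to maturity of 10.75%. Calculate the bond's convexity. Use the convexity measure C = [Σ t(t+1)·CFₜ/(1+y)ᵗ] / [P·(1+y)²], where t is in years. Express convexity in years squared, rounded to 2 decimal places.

With y = 0.1075:
  t   CF        PV=CF/(1+0.1075)^t    t·PV        t(t+1)·PV
  1        52.50        47.4041        47.4041          94.8081
  2        52.50        42.8028        85.6055         256.8166
  3        65.00        47.8500       143.5501         574.2003
  4        65.00        43.2054       172.8218         864.1088
  5        65.00        39.0117       195.0584       1,170.3505
  6        65.00        35.2250       211.3500       1,479.4498
  7     1,065.00       521.1269     3,647.8881      29,183.1045
  Σ                    776.6258     4,503.6779      33,622.8386
P = 776.6258.
Convexity = Σ t(t+1)·PV / [P·(1+y)²] = 33,622.8386 / (776.6258 × 1.226556) = 35.29678.

35.30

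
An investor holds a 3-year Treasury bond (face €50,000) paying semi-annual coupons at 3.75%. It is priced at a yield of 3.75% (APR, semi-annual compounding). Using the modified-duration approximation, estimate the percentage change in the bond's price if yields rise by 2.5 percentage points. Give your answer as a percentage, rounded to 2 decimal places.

-7.03%

Periodic yield y = 0.01875. Modified duration first:
  t   CF        PV=CF/(1+0.01875)^t    t·PV
  1       937.50       920.2454       920.2454
  2       937.50       903.3084     1,806.6167
  3       937.50       886.6831     2,660.0492
  4       937.50       870.3637     3,481.4550
  5       937.50       854.3448     4,271.7239
  6    50,937.50    45,565.0547   273,390.3280
  Σ                 50,000.0000   286,530.4181
P = 50,000.0000; D_Mac = 5.73061 half-year periods = 2.86530 yrs; D_mod = 2.86530/(1+0.01875) = 2.81257 yrs.
ΔP/P ≈ -D_mod · Δy = -2.81257 × (+0.025) = -0.070314 = -7.0314%.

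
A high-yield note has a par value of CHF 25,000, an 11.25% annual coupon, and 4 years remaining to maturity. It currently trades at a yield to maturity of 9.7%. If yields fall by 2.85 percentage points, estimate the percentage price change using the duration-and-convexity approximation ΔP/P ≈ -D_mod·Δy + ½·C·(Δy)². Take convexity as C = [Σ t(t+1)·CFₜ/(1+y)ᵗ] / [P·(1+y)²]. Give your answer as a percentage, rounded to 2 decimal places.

With y = 0.097:
  t   CF        PV=CF/(1+0.097)^t    t·PV        t(t+1)·PV
  1     2,812.50     2,563.8104     2,563.8104       5,127.6208
  2     2,812.50     2,337.1107     4,674.2213      14,022.6639
  3     2,812.50     2,130.4564     6,391.3692      25,565.4767
  4    27,812.50    19,204.9649    76,819.8596     384,099.2982
  Σ                 26,236.3424    90,449.2605     428,815.0596
P = 26,236.3424; D_Mac = 3.44748 yrs; D_mod = 3.14264 yrs; C = 13.58168.
Duration effect: -3.14264 × (-0.0285) = +0.089565
Convexity effect: 0.5 × 13.58168 × (-0.0285)² = +0.0055159
ΔP/P ≈ +0.089565 + 0.0055159 = +0.095081 = +9.5081%.

+9.51%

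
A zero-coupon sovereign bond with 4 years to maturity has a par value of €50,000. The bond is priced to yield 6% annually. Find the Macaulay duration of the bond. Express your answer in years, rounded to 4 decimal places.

A zero-coupon bond has a single cash flow at maturity, so its Macaulay duration equals its maturity: 4 years.

4.0000 years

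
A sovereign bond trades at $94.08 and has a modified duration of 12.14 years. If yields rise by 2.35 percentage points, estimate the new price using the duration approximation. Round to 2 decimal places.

Duration approximation: ΔP/P ≈ -D_mod · Δy = -12.14 × (+0.0235) = -0.285290.
New price ≈ 94.08 × (1 - 0.285290) = 67.2399168.

$67.24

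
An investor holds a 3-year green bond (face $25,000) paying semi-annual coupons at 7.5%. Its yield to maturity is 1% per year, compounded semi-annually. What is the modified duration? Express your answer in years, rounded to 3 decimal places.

2.753 years

Periodic yield y = 0.005. First find Macaulay duration:
  t   CF        PV=CF/(1+0.005)^t    t·PV
  1       937.50       932.8358       932.8358
  2       937.50       928.1948     1,856.3897
  3       937.50       923.5770     2,770.7309
  4       937.50       918.9821     3,675.9282
  5       937.50       914.4100     4,572.0500
  6    25,937.50    25,172.8126   151,036.8759
  Σ                 29,790.8123   164,844.8105
P = 29,790.8123; Macaulay duration = 164,844.8105 / 29,790.8123 = 5.53341 half-year periods = 2.76671 years.
Modified duration = D_Mac / (1 + y) = 2.76671 / 1.005 = 2.75294 years.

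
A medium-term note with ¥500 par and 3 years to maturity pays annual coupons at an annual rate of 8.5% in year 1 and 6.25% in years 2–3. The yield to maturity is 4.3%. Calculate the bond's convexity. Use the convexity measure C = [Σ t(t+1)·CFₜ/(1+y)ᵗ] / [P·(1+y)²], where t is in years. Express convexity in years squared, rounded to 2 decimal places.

10.04

With y = 0.043:
  t   CF        PV=CF/(1+0.043)^t    t·PV        t(t+1)·PV
  1        42.50        40.7478        40.7478          81.4957
  2        31.25        28.7264        57.4528         172.3585
  3       531.25       468.2157     1,404.6472       5,618.5890
  Σ                    537.6900     1,502.8479       5,872.4432
P = 537.6900.
Convexity = Σ t(t+1)·PV / [P·(1+y)²] = 5,872.4432 / (537.6900 × 1.087849) = 10.03964.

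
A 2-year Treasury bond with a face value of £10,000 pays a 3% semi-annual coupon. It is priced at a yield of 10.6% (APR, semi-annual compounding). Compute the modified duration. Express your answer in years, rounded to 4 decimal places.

1.8540 years

Periodic yield y = 0.053. First find Macaulay duration:
  t   CF        PV=CF/(1+0.053)^t    t·PV
  1       150.00       142.4501       142.4501
  2       150.00       135.2803       270.5606
  3       150.00       128.4713       385.4139
  4    10,150.00     8,255.6744    33,022.6977
  Σ                  8,661.8762    33,821.1223
P = 8,661.8762; Macaulay duration = 33,821.1223 / 8,661.8762 = 3.90460 half-year periods = 1.95230 years.
Modified duration = D_Mac / (1 + y) = 1.95230 / 1.053 = 1.85403 years.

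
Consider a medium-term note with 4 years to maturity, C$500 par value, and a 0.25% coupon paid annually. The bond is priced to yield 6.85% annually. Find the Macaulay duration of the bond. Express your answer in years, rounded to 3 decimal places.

3.983 years

Periodic yield y = 0.0685. Discount each cash flow and weight by its year:
  t   CF        PV=CF/(1+0.0685)^t    t·PV
  1         1.25         1.1699         1.1699
  2         1.25         1.0949         2.1897
  3         1.25         1.0247         3.0740
  4       501.25       384.5531     1,538.2123
  Σ                    387.8425     1,544.6459
Price P = Σ PV = 387.8425.
Macaulay duration = Σ(t·PV) / P = 1,544.6459 / 387.8425 = 3.98266 years.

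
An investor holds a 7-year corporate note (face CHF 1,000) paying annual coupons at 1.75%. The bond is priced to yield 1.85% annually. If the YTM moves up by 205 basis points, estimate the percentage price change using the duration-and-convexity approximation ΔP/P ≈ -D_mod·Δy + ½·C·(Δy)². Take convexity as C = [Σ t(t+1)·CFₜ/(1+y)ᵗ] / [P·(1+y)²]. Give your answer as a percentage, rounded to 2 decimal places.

With y = 0.0185:
  t   CF        PV=CF/(1+0.0185)^t    t·PV        t(t+1)·PV
  1        17.50        17.1821        17.1821          34.3643
  2        17.50        16.8700        33.7401         101.2202
  3        17.50        16.5636        49.6908         198.7633
  4        17.50        16.2627        65.0510         325.2549
  5        17.50        15.9674        79.8368         479.0205
  6        17.50        15.6773        94.0639         658.4475
  7     1,017.50       894.9673     6,264.7713      50,118.1708
  Σ                    993.4905     6,604.3360      51,915.2415
P = 993.4905; D_Mac = 6.64761 yrs; D_mod = 6.52686 yrs; C = 50.37431.
Duration effect: -6.52686 × (+0.0205) = -0.133801
Convexity effect: 0.5 × 50.37431 × (0.0205)² = +0.0105849
ΔP/P ≈ -0.133801 + 0.0105849 = -0.123216 = -12.3216%.

-12.32%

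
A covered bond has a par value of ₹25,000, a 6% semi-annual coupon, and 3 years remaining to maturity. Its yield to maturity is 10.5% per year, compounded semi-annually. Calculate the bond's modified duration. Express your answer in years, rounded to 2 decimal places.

Periodic yield y = 0.0525. First find Macaulay duration:
  t   CF        PV=CF/(1+0.0525)^t    t·PV
  1       750.00       712.5891       712.5891
  2       750.00       677.0443     1,354.0885
  3       750.00       643.2724     1,929.8173
  4       750.00       611.1852     2,444.7409
  5       750.00       580.6985     2,903.4927
  6    25,750.00    18,942.8189   113,656.9132
  Σ                 22,167.6084   123,001.6417
P = 22,167.6084; Macaulay duration = 123,001.6417 / 22,167.6084 = 5.54871 half-year periods = 2.77436 years.
Modified duration = D_Mac / (1 + y) = 2.77436 / 1.0525 = 2.63597 years.

2.64 years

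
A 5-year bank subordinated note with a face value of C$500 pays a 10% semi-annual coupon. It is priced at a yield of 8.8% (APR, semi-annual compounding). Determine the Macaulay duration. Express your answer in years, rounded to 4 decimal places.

Periodic yield y = 0.044. Discount each cash flow and weight by its period:
  t   CF        PV=CF/(1+0.044)^t    t·PV
  1        25.00        23.9464        23.9464
  2        25.00        22.9371        45.8743
  3        25.00        21.9704        65.9113
  4        25.00        21.0445        84.1779
  5        25.00        20.1575       100.7877
  6        25.00        19.3080       115.8479
  7        25.00        18.4942       129.4597
  8        25.00        17.7148       141.7183
  9        25.00        16.9682       152.7137
  10      525.00       341.3142     3,413.1417
  Σ                    523.8553     4,273.5788
Price P = Σ PV = 523.8553.
Macaulay duration = Σ(t·PV) / P = 4,273.5788 / 523.8553 = 8.15794 half-year periods.
In years: 8.15794 / 2 = 4.07897 years.

4.0790 years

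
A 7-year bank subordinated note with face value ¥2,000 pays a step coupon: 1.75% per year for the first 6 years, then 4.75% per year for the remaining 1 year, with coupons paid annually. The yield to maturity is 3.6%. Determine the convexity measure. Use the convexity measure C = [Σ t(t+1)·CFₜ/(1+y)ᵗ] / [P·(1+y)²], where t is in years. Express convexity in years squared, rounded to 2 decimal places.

With y = 0.036:
  t   CF        PV=CF/(1+0.036)^t    t·PV        t(t+1)·PV
  1        35.00        33.7838        33.7838          67.5676
  2        35.00        32.6098        65.2197         195.6590
  3        35.00        31.4767        94.4300         377.7200
  4        35.00        30.3829       121.5315         607.6577
  5        35.00        29.3271       146.6355         879.8133
  6        35.00        28.3080       169.8481       1,188.9369
  7     2,095.00     1,635.5572    11,448.9005      91,591.2037
  Σ                  1,821.4455    12,080.3491      94,908.5582
P = 1,821.4455.
Convexity = Σ t(t+1)·PV / [P·(1+y)²] = 94,908.5582 / (1,821.4455 × 1.073296) = 48.54781.

48.55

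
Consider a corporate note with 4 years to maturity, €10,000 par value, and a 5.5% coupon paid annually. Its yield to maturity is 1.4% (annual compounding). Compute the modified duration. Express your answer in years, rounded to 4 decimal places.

3.6703 years

Periodic yield y = 0.014. First find Macaulay duration:
  t   CF        PV=CF/(1+0.014)^t    t·PV
  1       550.00       542.4063       542.4063
  2       550.00       534.9175     1,069.8349
  3       550.00       527.5320     1,582.5961
  4    10,550.00     9,979.3129    39,917.2516
  Σ                 11,584.1687    43,112.0889
P = 11,584.1687; Macaulay duration = 43,112.0889 / 11,584.1687 = 3.72164 years.
Modified duration = D_Mac / (1 + y) = 3.72164 / 1.014 = 3.67025 years.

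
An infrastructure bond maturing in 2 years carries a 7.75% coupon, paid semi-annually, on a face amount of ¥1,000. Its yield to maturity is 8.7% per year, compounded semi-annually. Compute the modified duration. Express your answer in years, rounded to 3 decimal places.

1.811 years

Periodic yield y = 0.0435. First find Macaulay duration:
  t   CF        PV=CF/(1+0.0435)^t    t·PV
  1        38.75        37.1346        37.1346
  2        38.75        35.5866        71.1732
  3        38.75        34.1031       102.3094
  4     1,038.75       876.0749     3,504.2995
  Σ                    982.8993     3,714.9168
P = 982.8993; Macaulay duration = 3,714.9168 / 982.8993 = 3.77955 half-year periods = 1.88977 years.
Modified duration = D_Mac / (1 + y) = 1.88977 / 1.0435 = 1.81100 years.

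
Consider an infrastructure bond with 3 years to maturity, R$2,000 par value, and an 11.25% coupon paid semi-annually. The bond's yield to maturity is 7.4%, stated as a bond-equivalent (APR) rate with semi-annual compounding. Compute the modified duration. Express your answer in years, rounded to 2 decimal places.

Periodic yield y = 0.037. First find Macaulay duration:
  t   CF        PV=CF/(1+0.037)^t    t·PV
  1       112.50       108.4860       108.4860
  2       112.50       104.6153       209.2305
  3       112.50       100.8826       302.6478
  4       112.50        97.2831       389.1325
  5       112.50        93.8121       469.0604
  6     2,112.50     1,698.7293    10,192.3758
  Σ                  2,203.8084    11,670.9330
P = 2,203.8084; Macaulay duration = 11,670.9330 / 2,203.8084 = 5.29580 half-year periods = 2.64790 years.
Modified duration = D_Mac / (1 + y) = 2.64790 / 1.037 = 2.55342 years.

2.55 years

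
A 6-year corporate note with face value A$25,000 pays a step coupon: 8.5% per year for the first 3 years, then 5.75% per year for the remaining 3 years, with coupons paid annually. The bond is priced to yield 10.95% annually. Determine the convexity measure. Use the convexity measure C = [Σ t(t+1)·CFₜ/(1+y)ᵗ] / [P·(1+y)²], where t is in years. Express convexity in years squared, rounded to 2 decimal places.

25.81

With y = 0.1095:
  t   CF        PV=CF/(1+0.1095)^t    t·PV        t(t+1)·PV
  1     2,125.00     1,915.2772     1,915.2772       3,830.5543
  2     2,125.00     1,726.2525     3,452.5050      10,357.5150
  3     2,125.00     1,555.8833     4,667.6498      18,670.5994
  4     1,437.50       948.6339     3,794.5355      18,972.6774
  5     1,437.50       855.0102     4,275.0512      25,650.3075
  6    26,437.50    14,172.8289    85,036.9736     595,258.8153
  Σ                 21,173.8860   103,141.9924     672,740.4690
P = 21,173.8860.
Convexity = Σ t(t+1)·PV / [P·(1+y)²] = 672,740.4690 / (21,173.8860 × 1.230990) = 25.81026.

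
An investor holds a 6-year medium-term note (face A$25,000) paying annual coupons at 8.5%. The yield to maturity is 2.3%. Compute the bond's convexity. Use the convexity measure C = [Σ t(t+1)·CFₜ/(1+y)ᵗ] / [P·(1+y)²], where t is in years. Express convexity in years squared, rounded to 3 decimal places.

With y = 0.023:
  t   CF        PV=CF/(1+0.023)^t    t·PV        t(t+1)·PV
  1     2,125.00     2,077.2239     2,077.2239       4,154.4477
  2     2,125.00     2,030.5218     4,061.0437      12,183.1311
  3     2,125.00     1,984.8698     5,954.6095      23,818.4381
  4     2,125.00     1,940.2442     7,760.9769      38,804.8845
  5     2,125.00     1,896.6219     9,483.1096      56,898.6576
  6    27,125.00    23,665.5142   141,993.0850     993,951.5950
  Σ                 33,594.9959   171,330.0486   1,129,811.1541
P = 33,594.9959.
Convexity = Σ t(t+1)·PV / [P·(1+y)²] = 1,129,811.1541 / (33,594.9959 × 1.046529) = 32.13513.

32.135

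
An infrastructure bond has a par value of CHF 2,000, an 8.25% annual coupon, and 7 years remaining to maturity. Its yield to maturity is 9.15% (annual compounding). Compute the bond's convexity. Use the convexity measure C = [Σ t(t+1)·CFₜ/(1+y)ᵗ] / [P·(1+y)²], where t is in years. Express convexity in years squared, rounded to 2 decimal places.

34.26

With y = 0.0915:
  t   CF        PV=CF/(1+0.0915)^t    t·PV        t(t+1)·PV
  1       165.00       151.1681       151.1681         302.3362
  2       165.00       138.4958       276.9915         830.9745
  3       165.00       126.8857       380.6571       1,522.6286
  4       165.00       116.2489       464.9957       2,324.9787
  5       165.00       106.5038       532.5192       3,195.1150
  6       165.00        97.5757       585.4540       4,098.1778
  7     2,165.00     1,172.9830     8,210.8810      65,687.0484
  Σ                  1,909.8610    10,602.6667      77,961.2592
P = 1,909.8610.
Convexity = Σ t(t+1)·PV / [P·(1+y)²] = 77,961.2592 / (1,909.8610 × 1.191372) = 34.26333.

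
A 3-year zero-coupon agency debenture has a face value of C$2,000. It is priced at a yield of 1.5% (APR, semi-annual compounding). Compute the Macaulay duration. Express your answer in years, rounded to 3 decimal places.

3.000 years

A zero-coupon bond has a single cash flow at maturity, so its Macaulay duration equals its maturity: 3 years.
(Equivalently: 6 semi-annual periods ÷ 2 = 3 years.)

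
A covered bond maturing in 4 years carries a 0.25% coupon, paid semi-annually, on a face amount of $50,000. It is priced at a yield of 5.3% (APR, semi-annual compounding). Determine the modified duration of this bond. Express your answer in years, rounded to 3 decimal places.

Periodic yield y = 0.0265. First find Macaulay duration:
  t   CF        PV=CF/(1+0.0265)^t    t·PV
  1        62.50        60.8865        60.8865
  2        62.50        59.3147       118.6293
  3        62.50        57.7834       173.3502
  4        62.50        56.2917       225.1667
  5        62.50        54.8385       274.1923
  6        62.50        53.4228       320.5365
  7        62.50        52.0436       364.3052
  8    50,062.50    40,610.7401   324,885.9204
  Σ                 41,005.3211   326,422.9873
P = 41,005.3211; Macaulay duration = 326,422.9873 / 41,005.3211 = 7.96050 half-year periods = 3.98025 years.
Modified duration = D_Mac / (1 + y) = 3.98025 / 1.0265 = 3.87750 years.

3.877 years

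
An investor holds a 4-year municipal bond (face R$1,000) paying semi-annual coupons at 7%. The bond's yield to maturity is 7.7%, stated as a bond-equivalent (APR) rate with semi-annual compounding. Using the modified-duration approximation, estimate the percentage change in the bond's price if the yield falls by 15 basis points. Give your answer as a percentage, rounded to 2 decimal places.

Periodic yield y = 0.0385. Modified duration first:
  t   CF        PV=CF/(1+0.0385)^t    t·PV
  1        35.00        33.7025        33.7025
  2        35.00        32.4530        64.9060
  3        35.00        31.2499        93.7497
  4        35.00        30.0914       120.3655
  5        35.00        28.9758       144.8790
  6        35.00        27.9016       167.4096
  7        35.00        26.8672       188.0705
  8     1,035.00       765.0474     6,120.3792
  Σ                    976.2887     6,933.4619
P = 976.2887; D_Mac = 7.10186 half-year periods = 3.55093 yrs; D_mod = 3.55093/(1+0.0385) = 3.41929 yrs.
ΔP/P ≈ -D_mod · Δy = -3.41929 × (-0.0015) = +0.005129 = +0.5129%.

+0.51%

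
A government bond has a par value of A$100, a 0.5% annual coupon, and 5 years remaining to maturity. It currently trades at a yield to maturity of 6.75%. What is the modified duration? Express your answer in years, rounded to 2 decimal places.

Periodic yield y = 0.0675. First find Macaulay duration:
  t   CF        PV=CF/(1+0.0675)^t    t·PV
  1         0.50         0.4684         0.4684
  2         0.50         0.4388         0.8775
  3         0.50         0.4110         1.2331
  4         0.50         0.3850         1.5401
  5       100.50        72.4981       362.4905
  Σ                     74.2013       366.6096
P = 74.2013; Macaulay duration = 366.6096 / 74.2013 = 4.94074 years.
Modified duration = D_Mac / (1 + y) = 4.94074 / 1.0675 = 4.62833 years.

4.63 years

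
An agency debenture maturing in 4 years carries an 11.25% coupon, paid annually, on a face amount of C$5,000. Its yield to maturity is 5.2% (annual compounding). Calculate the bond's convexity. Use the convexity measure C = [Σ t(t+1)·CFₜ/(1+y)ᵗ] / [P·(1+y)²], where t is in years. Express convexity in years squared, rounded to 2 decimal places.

With y = 0.052:
  t   CF        PV=CF/(1+0.052)^t    t·PV        t(t+1)·PV
  1       562.50       534.6958       534.6958       1,069.3916
  2       562.50       508.2660     1,016.5320       3,049.5959
  3       562.50       483.1426     1,449.4277       5,797.7109
  4     5,562.50     4,541.5810    18,166.3240      90,831.6201
  Σ                  6,067.6854    21,166.9795     100,748.3185
P = 6,067.6854.
Convexity = Σ t(t+1)·PV / [P·(1+y)²] = 100,748.3185 / (6,067.6854 × 1.106704) = 15.00318.

15.00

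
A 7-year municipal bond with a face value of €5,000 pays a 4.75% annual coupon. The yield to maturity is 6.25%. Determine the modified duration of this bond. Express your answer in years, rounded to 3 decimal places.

5.714 years

Periodic yield y = 0.0625. First find Macaulay duration:
  t   CF        PV=CF/(1+0.0625)^t    t·PV
  1       237.50       223.5294       223.5294
  2       237.50       210.3806       420.7612
  3       237.50       198.0053       594.0159
  4       237.50       186.3579       745.4317
  5       237.50       175.3957       876.9785
  6       237.50       165.0783       990.4698
  7     5,237.50     3,426.2691    23,983.8834
  Σ                  4,585.0163    27,835.0699
P = 4,585.0163; Macaulay duration = 27,835.0699 / 4,585.0163 = 6.07088 years.
Modified duration = D_Mac / (1 + y) = 6.07088 / 1.0625 = 5.71377 years.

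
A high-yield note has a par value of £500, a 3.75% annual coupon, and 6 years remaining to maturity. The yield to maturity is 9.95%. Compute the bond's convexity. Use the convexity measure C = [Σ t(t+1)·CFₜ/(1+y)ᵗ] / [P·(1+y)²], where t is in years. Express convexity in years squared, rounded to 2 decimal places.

With y = 0.0995:
  t   CF        PV=CF/(1+0.0995)^t    t·PV        t(t+1)·PV
  1        18.75        17.0532        17.0532          34.1064
  2        18.75        15.5100        31.0199          93.0598
  3        18.75        14.1064        42.3191         169.2766
  4        18.75        12.8298        51.3193         256.5963
  5        18.75        11.6688        58.3439         350.0631
  6       518.75       293.6207     1,761.7244      12,332.0705
  Σ                    364.7889     1,961.7797      13,235.1726
P = 364.7889.
Convexity = Σ t(t+1)·PV / [P·(1+y)²] = 13,235.1726 / (364.7889 × 1.208900) = 30.01218.

30.01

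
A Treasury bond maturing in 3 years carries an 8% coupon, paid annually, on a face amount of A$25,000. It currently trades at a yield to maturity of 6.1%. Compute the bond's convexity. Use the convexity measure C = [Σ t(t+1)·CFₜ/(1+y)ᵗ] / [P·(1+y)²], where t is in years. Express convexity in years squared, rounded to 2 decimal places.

9.66

With y = 0.061:
  t   CF        PV=CF/(1+0.061)^t    t·PV        t(t+1)·PV
  1     2,000.00     1,885.0141     1,885.0141       3,770.0283
  2     2,000.00     1,776.6391     3,553.2783      10,659.8349
  3    27,000.00    22,605.6819    67,817.0458     271,268.1831
  Σ                 26,267.3352    73,255.3382     285,698.0462
P = 26,267.3352.
Convexity = Σ t(t+1)·PV / [P·(1+y)²] = 285,698.0462 / (26,267.3352 × 1.125721) = 9.66185.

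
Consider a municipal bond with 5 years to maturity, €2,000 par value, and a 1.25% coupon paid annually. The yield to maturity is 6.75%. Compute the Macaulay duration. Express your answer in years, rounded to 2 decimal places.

4.86 years

Periodic yield y = 0.0675. Discount each cash flow and weight by its year:
  t   CF        PV=CF/(1+0.0675)^t    t·PV
  1        25.00        23.4192        23.4192
  2        25.00        21.9384        43.8767
  3        25.00        20.5512        61.6535
  4        25.00        19.2517        77.0067
  5     2,025.00     1,460.7827     7,303.9134
  Σ                  1,545.9431     7,509.8695
Price P = Σ PV = 1,545.9431.
Macaulay duration = Σ(t·PV) / P = 7,509.8695 / 1,545.9431 = 4.85779 years.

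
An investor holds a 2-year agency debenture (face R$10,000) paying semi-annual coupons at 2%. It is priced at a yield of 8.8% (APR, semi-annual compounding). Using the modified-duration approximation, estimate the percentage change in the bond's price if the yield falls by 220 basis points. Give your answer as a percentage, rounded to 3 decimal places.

Periodic yield y = 0.044. Modified duration first:
  t   CF        PV=CF/(1+0.044)^t    t·PV
  1       100.00        95.7854        95.7854
  2       100.00        91.7485       183.4970
  3       100.00        87.8817       263.6451
  4    10,100.00     8,501.9663    34,007.8652
  Σ                  8,777.3820    34,550.7928
P = 8,777.3820; D_Mac = 3.93634 half-year periods = 1.96817 yrs; D_mod = 1.96817/(1+0.044) = 1.88522 yrs.
ΔP/P ≈ -D_mod · Δy = -1.88522 × (-0.022) = +0.041475 = +4.1475%.

+4.147%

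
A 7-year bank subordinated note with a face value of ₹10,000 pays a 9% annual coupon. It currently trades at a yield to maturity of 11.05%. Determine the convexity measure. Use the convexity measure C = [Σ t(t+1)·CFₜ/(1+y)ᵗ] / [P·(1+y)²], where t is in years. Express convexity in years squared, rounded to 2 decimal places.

With y = 0.1105:
  t   CF        PV=CF/(1+0.1105)^t    t·PV        t(t+1)·PV
  1       900.00       810.4457       810.4457       1,620.8915
  2       900.00       729.8026     1,459.6051       4,378.8154
  3       900.00       657.1838     1,971.5513       7,886.2051
  4       900.00       591.7909     2,367.1635      11,835.8173
  5       900.00       532.9049     2,664.5244      15,987.1463
  6       900.00       479.8783     2,879.2699      20,154.8895
  7    10,900.00     5,233.5522    36,634.8652     293,078.9215
  Σ                  9,035.5583    48,787.4251     354,942.6867
P = 9,035.5583.
Convexity = Σ t(t+1)·PV / [P·(1+y)²] = 354,942.6867 / (9,035.5583 × 1.233210) = 31.85416.

31.85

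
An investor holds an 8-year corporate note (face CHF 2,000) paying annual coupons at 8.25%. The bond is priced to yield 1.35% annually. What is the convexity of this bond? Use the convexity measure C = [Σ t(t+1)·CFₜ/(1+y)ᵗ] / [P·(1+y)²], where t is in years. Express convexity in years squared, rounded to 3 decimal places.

With y = 0.0135:
  t   CF        PV=CF/(1+0.0135)^t    t·PV        t(t+1)·PV
  1       165.00       162.8022       162.8022         325.6043
  2       165.00       160.6336       321.2672         963.8017
  3       165.00       158.4939       475.4818       1,901.9274
  4       165.00       156.3828       625.5311       3,127.6556
  5       165.00       154.2997       771.4987       4,628.9920
  6       165.00       152.2444       913.4666       6,394.2663
  7       165.00       150.2165     1,051.5156       8,412.1247
  8     2,165.00     1,944.7683    15,558.1467     140,023.3207
  Σ                  3,039.8415    19,879.7100     165,777.6927
P = 3,039.8415.
Convexity = Σ t(t+1)·PV / [P·(1+y)²] = 165,777.6927 / (3,039.8415 × 1.027182) = 53.09182.

53.092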